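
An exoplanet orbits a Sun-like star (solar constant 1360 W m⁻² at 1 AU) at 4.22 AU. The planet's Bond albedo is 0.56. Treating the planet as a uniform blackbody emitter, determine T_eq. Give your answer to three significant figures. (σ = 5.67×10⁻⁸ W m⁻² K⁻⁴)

T_eq ≈ 110 K

Flux at 4.22 AU: S = 1360/4.22² = 76.4 W m⁻².
Energy balance: absorbed = emitted ⇒ πR²·S(1−A) = 4πR²·σT_eq⁴, so T_eq⁴ = S(1−A)/(4σ).
T_eq = [76.4 × 0.44 / (4 × 5.67×10⁻⁸)]^(1/4) = (1.48×10⁸)^(1/4) = 110 K.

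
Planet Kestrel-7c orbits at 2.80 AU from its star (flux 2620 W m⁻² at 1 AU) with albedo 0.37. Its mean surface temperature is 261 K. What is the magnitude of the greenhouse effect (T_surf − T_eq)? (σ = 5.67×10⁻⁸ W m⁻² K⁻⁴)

ΔT ≈ 86.4 K

S = 2620/2.80² = 334.2 W m⁻².
T_eq = [S(1−A)/(4σ)]^(1/4) = [334.2×0.63/(4×5.67×10⁻⁸)]^(1/4) = 174.6 K.
ΔT = T_surf − T_eq = 261 − 174.6.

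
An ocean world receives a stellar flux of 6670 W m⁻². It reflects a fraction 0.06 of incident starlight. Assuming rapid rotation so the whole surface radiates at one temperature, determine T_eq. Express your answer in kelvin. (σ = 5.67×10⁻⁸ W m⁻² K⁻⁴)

Energy balance: absorbed = emitted ⇒ πR²·S(1−A) = 4πR²·σT_eq⁴, so T_eq⁴ = S(1−A)/(4σ).
T_eq = [6670 × 0.94 / (4 × 5.67×10⁻⁸)]^(1/4) = (2.76×10¹⁰)^(1/4) = 408 K.

T_eq ≈ 408 K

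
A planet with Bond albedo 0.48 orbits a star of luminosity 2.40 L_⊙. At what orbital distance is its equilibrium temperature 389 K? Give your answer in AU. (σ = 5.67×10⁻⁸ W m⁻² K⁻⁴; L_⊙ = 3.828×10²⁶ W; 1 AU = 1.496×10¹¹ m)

L = 2.40 × 3.828×10²⁶ = 9.19×10²⁶ W.
From T_eq⁴ = L(1−A)/(16πσd²): d = √[L(1−A)/(16πσT_eq⁴)].
d = √[9.19×10²⁶ × 0.52 / (16π × 5.67×10⁻⁸ × (389)⁴)] = 8.56×10¹⁰ m = 0.572 AU.

d ≈ 0.572 AU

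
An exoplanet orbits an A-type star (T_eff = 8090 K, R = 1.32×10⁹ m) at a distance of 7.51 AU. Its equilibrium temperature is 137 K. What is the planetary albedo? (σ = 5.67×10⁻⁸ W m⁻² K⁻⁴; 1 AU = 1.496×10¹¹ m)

A ≈ 0.76

d = 7.51 AU = 1.12×10¹² m.
L = 4πR_⋆²σT_⋆⁴ = 4π(1.32×10⁹)² × 5.67×10⁻⁸ × (8090)⁴ = 5.32×10²⁷ W.
S = L/(4πd²) = 335 W m⁻².
From T_eq⁴ = S(1−A)/(4σ): 1−A = 4σT_eq⁴/S.
1−A = 4 × 5.67×10⁻⁸ × (137)⁴ / 335 = 0.238.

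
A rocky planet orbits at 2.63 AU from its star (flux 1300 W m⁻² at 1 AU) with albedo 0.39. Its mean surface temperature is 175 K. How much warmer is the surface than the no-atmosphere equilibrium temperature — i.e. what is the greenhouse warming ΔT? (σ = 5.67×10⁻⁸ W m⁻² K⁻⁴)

ΔT ≈ 25.1 K

S = 1300/2.63² = 187.9 W m⁻².
T_eq = [S(1−A)/(4σ)]^(1/4) = [187.9×0.61/(4×5.67×10⁻⁸)]^(1/4) = 149.9 K.
ΔT = T_surf − T_eq = 175 − 149.9.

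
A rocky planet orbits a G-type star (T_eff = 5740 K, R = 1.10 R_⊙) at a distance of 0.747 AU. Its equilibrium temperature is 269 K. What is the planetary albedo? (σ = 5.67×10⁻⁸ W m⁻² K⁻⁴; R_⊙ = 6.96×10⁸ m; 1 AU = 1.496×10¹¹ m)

A ≈ 0.59

R_⋆ = 1.10 × 6.96×10⁸ = 7.66×10⁸ m.
d = 0.747 AU = 1.12×10¹¹ m.
L = 4πR_⋆²σT_⋆⁴ = 4π(7.66×10⁸)² × 5.67×10⁻⁸ × (5740)⁴ = 4.53×10²⁶ W.
S = L/(4πd²) = 2890 W m⁻².
From T_eq⁴ = S(1−A)/(4σ): 1−A = 4σT_eq⁴/S.
1−A = 4 × 5.67×10⁻⁸ × (269)⁴ / 2890 = 0.411.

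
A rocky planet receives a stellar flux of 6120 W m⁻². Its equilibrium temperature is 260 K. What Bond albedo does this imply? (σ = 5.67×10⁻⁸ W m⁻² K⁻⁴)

A ≈ 0.83

From T_eq⁴ = S(1−A)/(4σ): 1−A = 4σT_eq⁴/S.
1−A = 4 × 5.67×10⁻⁸ × (260)⁴ / 6120 = 0.169.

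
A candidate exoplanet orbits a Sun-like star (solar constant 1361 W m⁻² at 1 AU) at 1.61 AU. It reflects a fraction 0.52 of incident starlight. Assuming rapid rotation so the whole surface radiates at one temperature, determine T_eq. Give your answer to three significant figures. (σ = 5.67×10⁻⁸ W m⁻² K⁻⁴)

Flux at 1.61 AU: S = 1361/1.61² = 525 W m⁻².
Energy balance: absorbed = emitted ⇒ πR²·S(1−A) = 4πR²·σT_eq⁴, so T_eq⁴ = S(1−A)/(4σ).
T_eq = [525 × 0.48 / (4 × 5.67×10⁻⁸)]^(1/4) = (1.11×10⁹)^(1/4) = 183 K.

T_eq ≈ 183 K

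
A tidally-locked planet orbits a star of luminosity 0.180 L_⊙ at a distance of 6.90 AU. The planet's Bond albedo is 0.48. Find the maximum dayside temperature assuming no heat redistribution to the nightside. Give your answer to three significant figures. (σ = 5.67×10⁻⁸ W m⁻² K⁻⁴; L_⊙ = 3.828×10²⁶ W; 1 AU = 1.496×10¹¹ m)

d = 6.90 AU = 1.03×10¹² m.
L = 0.180 × 3.828×10²⁶ = 6.89×10²⁵ W.
Flux: S = L/(4πd²) = 6.89×10²⁵/(4π×(1.03×10¹²)²) = 5.15 W m⁻².
With no redistribution each surface element balances locally: S(1−A) = σT⁴.
T = [5.15 × 0.52 / 5.67×10⁻⁸]^(1/4) = (4.72×10⁷)^(1/4) = 82.9 K.

T_ss ≈ 82.9 K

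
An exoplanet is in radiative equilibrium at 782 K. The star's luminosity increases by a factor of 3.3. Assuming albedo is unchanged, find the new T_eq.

T_eq ≈ 1050 K

T_eq ∝ L^(1/4) · d^(−1/2).
T′ = 782 × 3.3^(1/4) = 1050 K.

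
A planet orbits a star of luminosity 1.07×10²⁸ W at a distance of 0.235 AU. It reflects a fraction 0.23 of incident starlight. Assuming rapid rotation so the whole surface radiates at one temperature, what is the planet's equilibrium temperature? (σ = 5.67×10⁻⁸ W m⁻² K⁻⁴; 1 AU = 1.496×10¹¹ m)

d = 0.235 AU = 3.52×10¹⁰ m.
Flux: S = L/(4πd²) = 1.07×10²⁸/(4π×(3.52×10¹⁰)²) = 6.89×10⁵ W m⁻².
Energy balance: absorbed = emitted ⇒ πR²·S(1−A) = 4πR²·σT_eq⁴, so T_eq⁴ = S(1−A)/(4σ).
T_eq = [6.89×10⁵ × 0.77 / (4 × 5.67×10⁻⁸)]^(1/4) = (2.34×10¹²)^(1/4) = 1240 K.

T_eq ≈ 1240 K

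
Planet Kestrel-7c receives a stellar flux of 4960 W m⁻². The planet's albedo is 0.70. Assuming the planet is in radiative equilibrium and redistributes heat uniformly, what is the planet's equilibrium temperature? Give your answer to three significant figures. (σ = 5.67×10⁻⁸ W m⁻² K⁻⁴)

Energy balance: absorbed = emitted ⇒ πR²·S(1−A) = 4πR²·σT_eq⁴, so T_eq⁴ = S(1−A)/(4σ).
T_eq = [4960 × 0.30 / (4 × 5.67×10⁻⁸)]^(1/4) = (6.56×10⁹)^(1/4) = 285 K.

T_eq ≈ 285 K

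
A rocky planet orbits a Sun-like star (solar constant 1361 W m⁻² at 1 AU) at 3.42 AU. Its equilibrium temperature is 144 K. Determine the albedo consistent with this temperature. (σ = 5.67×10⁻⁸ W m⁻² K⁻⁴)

Flux at 3.42 AU: S = 1361/3.42² = 116 W m⁻².
From T_eq⁴ = S(1−A)/(4σ): 1−A = 4σT_eq⁴/S.
1−A = 4 × 5.67×10⁻⁸ × (144)⁴ / 116 = 0.838.

A ≈ 0.16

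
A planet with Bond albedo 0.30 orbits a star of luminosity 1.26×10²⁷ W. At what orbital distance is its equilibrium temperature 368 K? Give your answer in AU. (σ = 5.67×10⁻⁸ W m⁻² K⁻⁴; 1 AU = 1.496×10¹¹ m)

d ≈ 0.868 AU

From T_eq⁴ = L(1−A)/(16πσd²): d = √[L(1−A)/(16πσT_eq⁴)].
d = √[1.26×10²⁷ × 0.70 / (16π × 5.67×10⁻⁸ × (368)⁴)] = 1.30×10¹¹ m = 0.868 AU.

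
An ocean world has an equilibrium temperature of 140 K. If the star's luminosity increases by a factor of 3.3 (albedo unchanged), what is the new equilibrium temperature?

T_eq ≈ 189 K

T_eq ∝ L^(1/4) · d^(−1/2).
T′ = 140 × 3.3^(1/4) = 189 K.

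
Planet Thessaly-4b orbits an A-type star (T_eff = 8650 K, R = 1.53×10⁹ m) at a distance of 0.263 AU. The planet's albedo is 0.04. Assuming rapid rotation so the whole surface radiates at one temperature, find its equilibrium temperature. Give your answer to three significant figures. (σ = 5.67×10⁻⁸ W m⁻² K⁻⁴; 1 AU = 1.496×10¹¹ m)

d = 0.263 AU = 3.93×10¹⁰ m.
L = 4πR_⋆²σT_⋆⁴ = 4π(1.53×10⁹)² × 5.67×10⁻⁸ × (8650)⁴ = 9.34×10²⁷ W.
S = L/(4πd²) = 4.80×10⁵ W m⁻².
Energy balance: absorbed = emitted ⇒ πR²·S(1−A) = 4πR²·σT_eq⁴, so T_eq⁴ = S(1−A)/(4σ).
T_eq = [4.80×10⁵ × 0.96 / (4 × 5.67×10⁻⁸)]^(1/4) = (2.03×10¹²)^(1/4) = 1190 K.

T_eq ≈ 1190 K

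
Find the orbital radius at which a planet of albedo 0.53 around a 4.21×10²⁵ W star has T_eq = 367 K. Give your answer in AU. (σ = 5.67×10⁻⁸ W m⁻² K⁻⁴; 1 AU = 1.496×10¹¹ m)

d ≈ 0.131 AU

From T_eq⁴ = L(1−A)/(16πσd²): d = √[L(1−A)/(16πσT_eq⁴)].
d = √[4.21×10²⁵ × 0.47 / (16π × 5.67×10⁻⁸ × (367)⁴)] = 1.96×10¹⁰ m = 0.131 AU.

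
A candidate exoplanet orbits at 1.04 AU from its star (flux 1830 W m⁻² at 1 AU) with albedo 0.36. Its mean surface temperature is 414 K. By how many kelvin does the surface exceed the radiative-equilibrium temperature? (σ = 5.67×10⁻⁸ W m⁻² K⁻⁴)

S = 1830/1.04² = 1692 W m⁻².
T_eq = [S(1−A)/(4σ)]^(1/4) = [1692×0.64/(4×5.67×10⁻⁸)]^(1/4) = 262.9 K.
ΔT = T_surf − T_eq = 414 − 262.9.

ΔT ≈ 151.1 K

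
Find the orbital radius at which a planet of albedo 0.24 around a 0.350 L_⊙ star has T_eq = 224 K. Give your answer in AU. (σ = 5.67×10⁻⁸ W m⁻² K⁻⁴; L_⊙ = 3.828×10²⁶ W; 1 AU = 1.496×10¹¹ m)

d ≈ 0.796 AU

L = 0.350 × 3.828×10²⁶ = 1.34×10²⁶ W.
From T_eq⁴ = L(1−A)/(16πσd²): d = √[L(1−A)/(16πσT_eq⁴)].
d = √[1.34×10²⁶ × 0.76 / (16π × 5.67×10⁻⁸ × (224)⁴)] = 1.19×10¹¹ m = 0.796 AU.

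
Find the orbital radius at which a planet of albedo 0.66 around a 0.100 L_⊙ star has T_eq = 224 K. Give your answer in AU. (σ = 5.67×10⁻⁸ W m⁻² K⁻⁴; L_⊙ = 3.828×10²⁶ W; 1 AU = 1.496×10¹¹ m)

L = 0.100 × 3.828×10²⁶ = 3.83×10²⁵ W.
From T_eq⁴ = L(1−A)/(16πσd²): d = √[L(1−A)/(16πσT_eq⁴)].
d = √[3.83×10²⁵ × 0.34 / (16π × 5.67×10⁻⁸ × (224)⁴)] = 4.26×10¹⁰ m = 0.285 AU.

d ≈ 0.285 AU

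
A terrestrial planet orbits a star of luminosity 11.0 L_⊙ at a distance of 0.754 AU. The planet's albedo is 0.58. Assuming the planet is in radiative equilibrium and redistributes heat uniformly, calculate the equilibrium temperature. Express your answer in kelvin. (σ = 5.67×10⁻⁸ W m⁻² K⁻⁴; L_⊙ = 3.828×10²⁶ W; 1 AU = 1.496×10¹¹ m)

d = 0.754 AU = 1.13×10¹¹ m.
L = 11.0 × 3.828×10²⁶ = 4.21×10²⁷ W.
Flux: S = L/(4πd²) = 4.21×10²⁷/(4π×(1.13×10¹¹)²) = 2.63×10⁴ W m⁻².
Energy balance: absorbed = emitted ⇒ πR²·S(1−A) = 4πR²·σT_eq⁴, so T_eq⁴ = S(1−A)/(4σ).
T_eq = [2.63×10⁴ × 0.42 / (4 × 5.67×10⁻⁸)]^(1/4) = (4.88×10¹⁰)^(1/4) = 470 K.

T_eq ≈ 470 K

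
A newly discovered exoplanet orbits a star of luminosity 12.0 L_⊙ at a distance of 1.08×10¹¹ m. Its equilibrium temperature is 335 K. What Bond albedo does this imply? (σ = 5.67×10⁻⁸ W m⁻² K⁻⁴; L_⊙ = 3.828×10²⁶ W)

A ≈ 0.91

L = 12.0 × 3.828×10²⁶ = 4.59×10²⁷ W.
Flux: S = L/(4πd²) = 4.59×10²⁷/(4π×(1.08×10¹¹)²) = 3.13×10⁴ W m⁻².
From T_eq⁴ = S(1−A)/(4σ): 1−A = 4σT_eq⁴/S.
1−A = 4 × 5.67×10⁻⁸ × (335)⁴ / 3.13×10⁴ = 0.091.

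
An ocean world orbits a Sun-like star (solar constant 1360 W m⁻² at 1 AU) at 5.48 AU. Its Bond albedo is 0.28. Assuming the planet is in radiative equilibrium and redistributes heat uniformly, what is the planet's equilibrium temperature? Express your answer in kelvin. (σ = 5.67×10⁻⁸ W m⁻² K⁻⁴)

T_eq ≈ 110 K

Flux at 5.48 AU: S = 1360/5.48² = 45.3 W m⁻².
Energy balance: absorbed = emitted ⇒ πR²·S(1−A) = 4πR²·σT_eq⁴, so T_eq⁴ = S(1−A)/(4σ).
T_eq = [45.3 × 0.72 / (4 × 5.67×10⁻⁸)]^(1/4) = (1.44×10⁸)^(1/4) = 110 K.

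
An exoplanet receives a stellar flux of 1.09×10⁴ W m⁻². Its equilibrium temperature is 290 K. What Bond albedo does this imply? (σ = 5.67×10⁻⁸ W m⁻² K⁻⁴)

A ≈ 0.85

From T_eq⁴ = S(1−A)/(4σ): 1−A = 4σT_eq⁴/S.
1−A = 4 × 5.67×10⁻⁸ × (290)⁴ / 1.09×10⁴ = 0.147.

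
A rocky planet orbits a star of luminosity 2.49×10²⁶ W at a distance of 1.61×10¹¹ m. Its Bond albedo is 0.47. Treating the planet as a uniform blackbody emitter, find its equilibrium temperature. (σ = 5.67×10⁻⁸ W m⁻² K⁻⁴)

Flux: S = L/(4πd²) = 2.49×10²⁶/(4π×(1.61×10¹¹)²) = 764 W m⁻².
Energy balance: absorbed = emitted ⇒ πR²·S(1−A) = 4πR²·σT_eq⁴, so T_eq⁴ = S(1−A)/(4σ).
T_eq = [764 × 0.53 / (4 × 5.67×10⁻⁸)]^(1/4) = (1.79×10⁹)^(1/4) = 206 K.

T_eq ≈ 206 K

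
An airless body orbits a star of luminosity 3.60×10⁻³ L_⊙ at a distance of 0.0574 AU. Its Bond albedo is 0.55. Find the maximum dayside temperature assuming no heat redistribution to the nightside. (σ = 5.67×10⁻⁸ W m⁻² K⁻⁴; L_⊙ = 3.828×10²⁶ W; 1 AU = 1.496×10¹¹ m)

d = 0.0574 AU = 8.59×10⁹ m.
L = 3.60×10⁻³ × 3.828×10²⁶ = 1.38×10²⁴ W.
Flux: S = L/(4πd²) = 1.38×10²⁴/(4π×(8.59×10⁹)²) = 1490 W m⁻².
With no redistribution each surface element balances locally: S(1−A) = σT⁴.
T = [1490 × 0.45 / 5.67×10⁻⁸]^(1/4) = (1.18×10¹⁰)^(1/4) = 330 K.

T_ss ≈ 330 K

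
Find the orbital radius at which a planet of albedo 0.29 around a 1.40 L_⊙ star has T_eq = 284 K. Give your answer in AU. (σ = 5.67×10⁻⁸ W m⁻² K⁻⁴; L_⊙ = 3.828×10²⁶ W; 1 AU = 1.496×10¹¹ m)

d ≈ 0.958 AU

L = 1.40 × 3.828×10²⁶ = 5.36×10²⁶ W.
From T_eq⁴ = L(1−A)/(16πσd²): d = √[L(1−A)/(16πσT_eq⁴)].
d = √[5.36×10²⁶ × 0.71 / (16π × 5.67×10⁻⁸ × (284)⁴)] = 1.43×10¹¹ m = 0.958 AU.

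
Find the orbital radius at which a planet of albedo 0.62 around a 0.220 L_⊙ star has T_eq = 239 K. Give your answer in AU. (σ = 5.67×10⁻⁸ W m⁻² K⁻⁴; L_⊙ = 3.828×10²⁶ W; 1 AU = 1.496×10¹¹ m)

L = 0.220 × 3.828×10²⁶ = 8.42×10²⁵ W.
From T_eq⁴ = L(1−A)/(16πσd²): d = √[L(1−A)/(16πσT_eq⁴)].
d = √[8.42×10²⁵ × 0.38 / (16π × 5.67×10⁻⁸ × (239)⁴)] = 5.87×10¹⁰ m = 0.392 AU.

d ≈ 0.392 AU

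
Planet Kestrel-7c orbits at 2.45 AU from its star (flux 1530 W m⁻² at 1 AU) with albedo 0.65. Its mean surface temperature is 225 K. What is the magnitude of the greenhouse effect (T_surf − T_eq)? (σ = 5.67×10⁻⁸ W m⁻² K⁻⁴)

S = 1530/2.45² = 254.9 W m⁻².
T_eq = [S(1−A)/(4σ)]^(1/4) = [254.9×0.35/(4×5.67×10⁻⁸)]^(1/4) = 140.8 K.
ΔT = T_surf − T_eq = 225 − 140.8.

ΔT ≈ 84.2 K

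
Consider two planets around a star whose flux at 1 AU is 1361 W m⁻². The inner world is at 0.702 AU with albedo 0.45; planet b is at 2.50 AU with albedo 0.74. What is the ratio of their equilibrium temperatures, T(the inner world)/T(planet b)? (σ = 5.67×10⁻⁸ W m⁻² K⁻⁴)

T₁/T₂ ≈ 2.276

T_eq = [S₀(1−A)/(4σd²)]^(1/4), so T ∝ (1−A)^(1/4) / √d.
T₁ = [1361×0.55/(4×5.67×10⁻⁸×0.702²)]^(1/4) = 286.07 K.
T₂ = [1361×0.26/(4×5.67×10⁻⁸×2.50²)]^(1/4) = 125.70 K.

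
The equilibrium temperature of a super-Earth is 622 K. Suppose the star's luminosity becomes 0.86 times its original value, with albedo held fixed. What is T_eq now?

T_eq ≈ 599 K

T_eq ∝ L^(1/4) · d^(−1/2).
T′ = 622 × 0.86^(1/4) = 599 K.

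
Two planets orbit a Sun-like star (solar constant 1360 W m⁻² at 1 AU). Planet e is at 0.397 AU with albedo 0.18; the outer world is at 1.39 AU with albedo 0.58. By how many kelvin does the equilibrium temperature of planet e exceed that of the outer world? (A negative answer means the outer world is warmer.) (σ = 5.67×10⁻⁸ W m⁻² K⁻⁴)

ΔT ≈ 230.3 K

T_eq = [S₀(1−A)/(4σd²)]^(1/4), so T ∝ (1−A)^(1/4) / √d.
T₁ = [1360×0.82/(4×5.67×10⁻⁸×0.397²)]^(1/4) = 420.27 K.
T₂ = [1360×0.42/(4×5.67×10⁻⁸×1.39²)]^(1/4) = 190.01 K.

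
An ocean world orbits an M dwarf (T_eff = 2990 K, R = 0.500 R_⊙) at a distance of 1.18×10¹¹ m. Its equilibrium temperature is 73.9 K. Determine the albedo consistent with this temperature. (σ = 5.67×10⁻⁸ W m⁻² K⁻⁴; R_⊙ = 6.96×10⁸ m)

A ≈ 0.83

R_⋆ = 0.500 × 6.96×10⁸ = 3.48×10⁸ m.
L = 4πR_⋆²σT_⋆⁴ = 4π(3.48×10⁸)² × 5.67×10⁻⁸ × (2990)⁴ = 6.90×10²⁴ W.
S = L/(4πd²) = 39.4 W m⁻².
From T_eq⁴ = S(1−A)/(4σ): 1−A = 4σT_eq⁴/S.
1−A = 4 × 5.67×10⁻⁸ × (73.9)⁴ / 39.4 = 0.172.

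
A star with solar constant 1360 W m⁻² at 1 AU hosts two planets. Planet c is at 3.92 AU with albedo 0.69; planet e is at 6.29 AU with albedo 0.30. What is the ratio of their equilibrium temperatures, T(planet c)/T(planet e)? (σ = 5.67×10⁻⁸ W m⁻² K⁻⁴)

T₁/T₂ ≈ 1.033

T_eq = [S₀(1−A)/(4σd²)]^(1/4), so T ∝ (1−A)^(1/4) / √d.
T₁ = [1360×0.31/(4×5.67×10⁻⁸×3.92²)]^(1/4) = 104.87 K.
T₂ = [1360×0.70/(4×5.67×10⁻⁸×6.29²)]^(1/4) = 101.49 K.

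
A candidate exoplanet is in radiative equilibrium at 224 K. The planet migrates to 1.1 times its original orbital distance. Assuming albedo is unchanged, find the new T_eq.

T_eq ≈ 214 K

T_eq ∝ L^(1/4) · d^(−1/2).
T′ = 224 / 1.1^(1/2) = 214 K.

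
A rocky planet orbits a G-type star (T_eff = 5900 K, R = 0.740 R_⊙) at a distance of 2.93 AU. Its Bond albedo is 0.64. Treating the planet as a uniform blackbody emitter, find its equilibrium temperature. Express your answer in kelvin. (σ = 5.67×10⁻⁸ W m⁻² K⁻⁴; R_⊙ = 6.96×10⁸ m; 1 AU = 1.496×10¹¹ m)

R_⋆ = 0.740 × 6.96×10⁸ = 5.15×10⁸ m.
d = 2.93 AU = 4.38×10¹¹ m.
L = 4πR_⋆²σT_⋆⁴ = 4π(5.15×10⁸)² × 5.67×10⁻⁸ × (5900)⁴ = 2.29×10²⁶ W.
S = L/(4πd²) = 94.9 W m⁻².
Energy balance: absorbed = emitted ⇒ πR²·S(1−A) = 4πR²·σT_eq⁴, so T_eq⁴ = S(1−A)/(4σ).
T_eq = [94.9 × 0.36 / (4 × 5.67×10⁻⁸)]^(1/4) = (1.51×10⁸)^(1/4) = 111 K.

T_eq ≈ 111 K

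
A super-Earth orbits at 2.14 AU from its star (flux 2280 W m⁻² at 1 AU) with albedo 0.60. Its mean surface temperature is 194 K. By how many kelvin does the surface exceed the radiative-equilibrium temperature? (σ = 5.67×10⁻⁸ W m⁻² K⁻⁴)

S = 2280/2.14² = 497.9 W m⁻².
T_eq = [S(1−A)/(4σ)]^(1/4) = [497.9×0.40/(4×5.67×10⁻⁸)]^(1/4) = 172.1 K.
ΔT = T_surf − T_eq = 194 − 172.1.

ΔT ≈ 21.9 K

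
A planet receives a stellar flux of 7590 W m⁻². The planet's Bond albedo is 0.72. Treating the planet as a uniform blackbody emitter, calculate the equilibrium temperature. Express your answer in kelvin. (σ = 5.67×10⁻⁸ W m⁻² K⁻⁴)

Energy balance: absorbed = emitted ⇒ πR²·S(1−A) = 4πR²·σT_eq⁴, so T_eq⁴ = S(1−A)/(4σ).
T_eq = [7590 × 0.28 / (4 × 5.67×10⁻⁸)]^(1/4) = (9.37×10⁹)^(1/4) = 311 K.

T_eq ≈ 311 K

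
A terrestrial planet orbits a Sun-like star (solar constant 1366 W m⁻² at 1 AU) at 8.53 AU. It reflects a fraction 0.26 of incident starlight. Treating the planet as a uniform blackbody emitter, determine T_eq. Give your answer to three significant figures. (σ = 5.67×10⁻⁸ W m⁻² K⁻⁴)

T_eq ≈ 88.5 K

Flux at 8.53 AU: S = 1366/8.53² = 18.8 W m⁻².
Energy balance: absorbed = emitted ⇒ πR²·S(1−A) = 4πR²·σT_eq⁴, so T_eq⁴ = S(1−A)/(4σ).
T_eq = [18.8 × 0.74 / (4 × 5.67×10⁻⁸)]^(1/4) = (6.13×10⁷)^(1/4) = 88.5 K.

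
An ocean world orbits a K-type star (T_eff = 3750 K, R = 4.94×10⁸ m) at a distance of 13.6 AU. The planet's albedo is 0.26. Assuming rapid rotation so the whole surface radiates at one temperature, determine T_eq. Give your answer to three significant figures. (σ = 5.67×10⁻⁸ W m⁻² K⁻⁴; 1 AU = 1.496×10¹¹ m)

d = 13.6 AU = 2.03×10¹² m.
L = 4πR_⋆²σT_⋆⁴ = 4π(4.94×10⁸)² × 5.67×10⁻⁸ × (3750)⁴ = 3.44×10²⁵ W.
S = L/(4πd²) = 0.661 W m⁻².
Energy balance: absorbed = emitted ⇒ πR²·S(1−A) = 4πR²·σT_eq⁴, so T_eq⁴ = S(1−A)/(4σ).
T_eq = [0.661 × 0.74 / (4 × 5.67×10⁻⁸)]^(1/4) = (2.16×10⁶)^(1/4) = 38.3 K.

T_eq ≈ 38.3 K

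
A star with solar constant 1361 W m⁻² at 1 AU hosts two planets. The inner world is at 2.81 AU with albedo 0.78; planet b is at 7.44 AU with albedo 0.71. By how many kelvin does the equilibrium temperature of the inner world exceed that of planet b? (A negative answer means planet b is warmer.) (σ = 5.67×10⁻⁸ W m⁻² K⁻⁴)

T_eq = [S₀(1−A)/(4σd²)]^(1/4), so T ∝ (1−A)^(1/4) / √d.
T₁ = [1361×0.22/(4×5.67×10⁻⁸×2.81²)]^(1/4) = 113.71 K.
T₂ = [1361×0.29/(4×5.67×10⁻⁸×7.44²)]^(1/4) = 74.88 K.

ΔT ≈ 38.8 K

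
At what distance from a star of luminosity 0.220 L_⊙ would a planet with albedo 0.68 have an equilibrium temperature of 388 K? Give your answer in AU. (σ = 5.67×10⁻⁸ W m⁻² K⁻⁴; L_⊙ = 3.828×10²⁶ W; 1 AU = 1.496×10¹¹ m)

d ≈ 0.137 AU

L = 0.220 × 3.828×10²⁶ = 8.42×10²⁵ W.
From T_eq⁴ = L(1−A)/(16πσd²): d = √[L(1−A)/(16πσT_eq⁴)].
d = √[8.42×10²⁵ × 0.32 / (16π × 5.67×10⁻⁸ × (388)⁴)] = 2.04×10¹⁰ m = 0.137 AU.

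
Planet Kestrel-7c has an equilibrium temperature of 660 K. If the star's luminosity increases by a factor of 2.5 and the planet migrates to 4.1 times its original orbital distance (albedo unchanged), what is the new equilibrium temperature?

T_eq ≈ 410 K

T_eq ∝ L^(1/4) · d^(−1/2).
T′ = 660 × 2.5^(1/4) / 4.1^(1/2) = 410 K.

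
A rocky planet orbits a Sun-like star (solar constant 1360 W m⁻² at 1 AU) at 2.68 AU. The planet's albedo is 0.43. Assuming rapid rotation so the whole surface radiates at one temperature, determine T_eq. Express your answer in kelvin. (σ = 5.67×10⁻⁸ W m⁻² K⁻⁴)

T_eq ≈ 148 K

Flux at 2.68 AU: S = 1360/2.68² = 189 W m⁻².
Energy balance: absorbed = emitted ⇒ πR²·S(1−A) = 4πR²·σT_eq⁴, so T_eq⁴ = S(1−A)/(4σ).
T_eq = [189 × 0.57 / (4 × 5.67×10⁻⁸)]^(1/4) = (4.76×10⁸)^(1/4) = 148 K.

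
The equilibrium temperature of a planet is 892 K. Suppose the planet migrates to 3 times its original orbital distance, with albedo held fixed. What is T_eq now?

T_eq ≈ 515 K

T_eq ∝ L^(1/4) · d^(−1/2).
T′ = 892 / 3^(1/2) = 515 K.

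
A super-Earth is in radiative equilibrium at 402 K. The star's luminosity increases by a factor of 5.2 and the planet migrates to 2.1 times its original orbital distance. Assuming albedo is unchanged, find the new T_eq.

T_eq ≈ 419 K

T_eq ∝ L^(1/4) · d^(−1/2).
T′ = 402 × 5.2^(1/4) / 2.1^(1/2) = 419 K.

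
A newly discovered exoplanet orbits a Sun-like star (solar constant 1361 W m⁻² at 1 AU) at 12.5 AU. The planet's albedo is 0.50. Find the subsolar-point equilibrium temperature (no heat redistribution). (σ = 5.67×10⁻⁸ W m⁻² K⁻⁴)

Flux at 12.5 AU: S = 1361/12.5² = 8.71 W m⁻².
At the subsolar point the surface absorbs S(1−A) and emits σT⁴ per unit area — no factor of 4, since only the local patch is in balance.
T = [8.71 × 0.50 / 5.67×10⁻⁸]^(1/4) = (7.68×10⁷)^(1/4) = 93.6 K.

T_ss ≈ 93.6 K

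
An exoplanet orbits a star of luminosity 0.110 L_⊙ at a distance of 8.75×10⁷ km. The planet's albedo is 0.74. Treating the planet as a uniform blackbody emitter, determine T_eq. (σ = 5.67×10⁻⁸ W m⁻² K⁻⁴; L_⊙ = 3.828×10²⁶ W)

T_eq ≈ 150 K

d = 8.75×10⁷ km = 8.75×10¹⁰ m.
L = 0.110 × 3.828×10²⁶ = 4.21×10²⁵ W.
Flux: S = L/(4πd²) = 4.21×10²⁵/(4π×(8.75×10¹⁰)²) = 438 W m⁻².
Energy balance: absorbed = emitted ⇒ πR²·S(1−A) = 4πR²·σT_eq⁴, so T_eq⁴ = S(1−A)/(4σ).
T_eq = [438 × 0.26 / (4 × 5.67×10⁻⁸)]^(1/4) = (5.02×10⁸)^(1/4) = 150 K.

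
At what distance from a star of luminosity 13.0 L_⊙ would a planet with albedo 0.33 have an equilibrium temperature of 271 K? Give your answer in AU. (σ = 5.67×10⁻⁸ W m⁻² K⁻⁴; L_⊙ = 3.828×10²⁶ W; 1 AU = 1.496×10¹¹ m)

d ≈ 3.11 AU

L = 13.0 × 3.828×10²⁶ = 4.98×10²⁷ W.
From T_eq⁴ = L(1−A)/(16πσd²): d = √[L(1−A)/(16πσT_eq⁴)].
d = √[4.98×10²⁷ × 0.67 / (16π × 5.67×10⁻⁸ × (271)⁴)] = 4.66×10¹¹ m = 3.11 AU.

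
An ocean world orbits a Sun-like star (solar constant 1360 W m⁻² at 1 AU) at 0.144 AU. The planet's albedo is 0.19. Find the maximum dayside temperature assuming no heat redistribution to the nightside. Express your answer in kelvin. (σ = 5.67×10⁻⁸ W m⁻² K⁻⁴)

T_ss ≈ 984 K

Flux at 0.144 AU: S = 1360/0.144² = 6.56×10⁴ W m⁻².
With no redistribution each surface element balances locally: S(1−A) = σT⁴.
T = [6.56×10⁴ × 0.81 / 5.67×10⁻⁸]^(1/4) = (9.37×10¹¹)^(1/4) = 984 K.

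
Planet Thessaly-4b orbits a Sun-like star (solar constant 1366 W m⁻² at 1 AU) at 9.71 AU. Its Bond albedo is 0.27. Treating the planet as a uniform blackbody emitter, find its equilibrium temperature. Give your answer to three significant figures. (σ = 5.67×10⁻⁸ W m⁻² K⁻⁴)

Flux at 9.71 AU: S = 1366/9.71² = 14.5 W m⁻².
Energy balance: absorbed = emitted ⇒ πR²·S(1−A) = 4πR²·σT_eq⁴, so T_eq⁴ = S(1−A)/(4σ).
T_eq = [14.5 × 0.73 / (4 × 5.67×10⁻⁸)]^(1/4) = (4.66×10⁷)^(1/4) = 82.6 K.

T_eq ≈ 82.6 K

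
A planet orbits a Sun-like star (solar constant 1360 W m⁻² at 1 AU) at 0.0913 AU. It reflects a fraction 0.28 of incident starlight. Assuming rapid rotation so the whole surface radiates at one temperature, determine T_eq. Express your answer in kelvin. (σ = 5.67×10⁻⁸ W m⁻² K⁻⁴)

T_eq ≈ 848 K

Flux at 0.0913 AU: S = 1360/0.0913² = 1.63×10⁵ W m⁻².
Energy balance: absorbed = emitted ⇒ πR²·S(1−A) = 4πR²·σT_eq⁴, so T_eq⁴ = S(1−A)/(4σ).
T_eq = [1.63×10⁵ × 0.72 / (4 × 5.67×10⁻⁸)]^(1/4) = (5.18×10¹¹)^(1/4) = 848 K.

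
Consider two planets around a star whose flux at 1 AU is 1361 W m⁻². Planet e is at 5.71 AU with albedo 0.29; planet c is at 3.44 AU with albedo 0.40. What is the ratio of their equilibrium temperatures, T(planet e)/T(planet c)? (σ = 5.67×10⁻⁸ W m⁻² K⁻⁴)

T₁/T₂ ≈ 0.810

T_eq = [S₀(1−A)/(4σd²)]^(1/4), so T ∝ (1−A)^(1/4) / √d.
T₁ = [1361×0.71/(4×5.67×10⁻⁸×5.71²)]^(1/4) = 106.92 K.
T₂ = [1361×0.60/(4×5.67×10⁻⁸×3.44²)]^(1/4) = 132.07 K.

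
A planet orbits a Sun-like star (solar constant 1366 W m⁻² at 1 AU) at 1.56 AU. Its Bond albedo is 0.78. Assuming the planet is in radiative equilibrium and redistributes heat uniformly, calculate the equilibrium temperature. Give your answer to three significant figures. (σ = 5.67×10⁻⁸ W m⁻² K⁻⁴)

Flux at 1.56 AU: S = 1366/1.56² = 561 W m⁻².
Energy balance: absorbed = emitted ⇒ πR²·S(1−A) = 4πR²·σT_eq⁴, so T_eq⁴ = S(1−A)/(4σ).
T_eq = [561 × 0.22 / (4 × 5.67×10⁻⁸)]^(1/4) = (5.44×10⁸)^(1/4) = 153 K.

T_eq ≈ 153 K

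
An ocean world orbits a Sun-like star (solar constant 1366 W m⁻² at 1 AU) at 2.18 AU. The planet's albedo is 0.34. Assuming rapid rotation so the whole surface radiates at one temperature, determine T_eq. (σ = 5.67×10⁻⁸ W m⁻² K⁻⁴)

T_eq ≈ 170 K

Flux at 2.18 AU: S = 1366/2.18² = 287 W m⁻².
Energy balance: absorbed = emitted ⇒ πR²·S(1−A) = 4πR²·σT_eq⁴, so T_eq⁴ = S(1−A)/(4σ).
T_eq = [287 × 0.66 / (4 × 5.67×10⁻⁸)]^(1/4) = (8.36×10⁸)^(1/4) = 170 K.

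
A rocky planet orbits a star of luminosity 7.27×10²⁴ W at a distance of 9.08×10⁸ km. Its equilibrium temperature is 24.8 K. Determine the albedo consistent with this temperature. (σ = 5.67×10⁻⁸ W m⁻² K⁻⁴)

A ≈ 0.88

d = 9.08×10⁸ km = 9.08×10¹¹ m.
Flux: S = L/(4πd²) = 7.27×10²⁴/(4π×(9.08×10¹¹)²) = 0.702 W m⁻².
From T_eq⁴ = S(1−A)/(4σ): 1−A = 4σT_eq⁴/S.
1−A = 4 × 5.67×10⁻⁸ × (24.8)⁴ / 0.702 = 0.122.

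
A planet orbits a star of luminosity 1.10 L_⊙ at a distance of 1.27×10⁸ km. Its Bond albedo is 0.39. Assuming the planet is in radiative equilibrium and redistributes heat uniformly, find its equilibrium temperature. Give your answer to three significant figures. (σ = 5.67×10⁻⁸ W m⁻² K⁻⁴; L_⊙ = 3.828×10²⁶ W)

d = 1.27×10⁸ km = 1.27×10¹¹ m.
L = 1.10 × 3.828×10²⁶ = 4.21×10²⁶ W.
Flux: S = L/(4πd²) = 4.21×10²⁶/(4π×(1.27×10¹¹)²) = 2080 W m⁻².
Energy balance: absorbed = emitted ⇒ πR²·S(1−A) = 4πR²·σT_eq⁴, so T_eq⁴ = S(1−A)/(4σ).
T_eq = [2080 × 0.61 / (4 × 5.67×10⁻⁸)]^(1/4) = (5.59×10⁹)^(1/4) = 273 K.

T_eq ≈ 273 K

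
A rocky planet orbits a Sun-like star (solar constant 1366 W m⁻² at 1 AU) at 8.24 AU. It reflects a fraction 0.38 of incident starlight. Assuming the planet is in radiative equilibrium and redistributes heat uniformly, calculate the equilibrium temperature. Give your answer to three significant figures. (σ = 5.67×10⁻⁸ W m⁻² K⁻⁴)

Flux at 8.24 AU: S = 1366/8.24² = 20.1 W m⁻².
Energy balance: absorbed = emitted ⇒ πR²·S(1−A) = 4πR²·σT_eq⁴, so T_eq⁴ = S(1−A)/(4σ).
T_eq = [20.1 × 0.62 / (4 × 5.67×10⁻⁸)]^(1/4) = (5.50×10⁷)^(1/4) = 86.1 K.

T_eq ≈ 86.1 K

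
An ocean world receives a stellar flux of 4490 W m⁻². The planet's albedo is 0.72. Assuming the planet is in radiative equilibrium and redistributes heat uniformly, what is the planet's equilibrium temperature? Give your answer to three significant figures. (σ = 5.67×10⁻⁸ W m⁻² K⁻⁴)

Energy balance: absorbed = emitted ⇒ πR²·S(1−A) = 4πR²·σT_eq⁴, so T_eq⁴ = S(1−A)/(4σ).
T_eq = [4490 × 0.28 / (4 × 5.67×10⁻⁸)]^(1/4) = (5.54×10⁹)^(1/4) = 273 K.

T_eq ≈ 273 K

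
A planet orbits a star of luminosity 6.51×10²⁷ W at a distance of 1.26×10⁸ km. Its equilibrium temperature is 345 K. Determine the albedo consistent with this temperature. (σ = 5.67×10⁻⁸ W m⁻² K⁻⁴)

A ≈ 0.90

d = 1.26×10⁸ km = 1.26×10¹¹ m.
Flux: S = L/(4πd²) = 6.51×10²⁷/(4π×(1.26×10¹¹)²) = 3.26×10⁴ W m⁻².
From T_eq⁴ = S(1−A)/(4σ): 1−A = 4σT_eq⁴/S.
1−A = 4 × 5.67×10⁻⁸ × (345)⁴ / 3.26×10⁴ = 0.098.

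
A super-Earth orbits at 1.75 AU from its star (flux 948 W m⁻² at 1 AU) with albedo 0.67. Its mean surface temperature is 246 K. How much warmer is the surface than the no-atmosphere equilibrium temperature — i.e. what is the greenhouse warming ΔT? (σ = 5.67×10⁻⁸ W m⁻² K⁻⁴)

ΔT ≈ 100.3 K

S = 948/1.75² = 309.6 W m⁻².
T_eq = [S(1−A)/(4σ)]^(1/4) = [309.6×0.33/(4×5.67×10⁻⁸)]^(1/4) = 145.7 K.
ΔT = T_surf − T_eq = 246 − 145.7.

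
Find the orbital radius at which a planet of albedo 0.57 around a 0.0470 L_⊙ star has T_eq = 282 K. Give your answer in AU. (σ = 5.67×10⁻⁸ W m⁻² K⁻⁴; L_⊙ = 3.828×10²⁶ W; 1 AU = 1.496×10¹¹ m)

L = 0.0470 × 3.828×10²⁶ = 1.80×10²⁵ W.
From T_eq⁴ = L(1−A)/(16πσd²): d = √[L(1−A)/(16πσT_eq⁴)].
d = √[1.80×10²⁵ × 0.43 / (16π × 5.67×10⁻⁸ × (282)⁴)] = 2.07×10¹⁰ m = 0.138 AU.

d ≈ 0.138 AU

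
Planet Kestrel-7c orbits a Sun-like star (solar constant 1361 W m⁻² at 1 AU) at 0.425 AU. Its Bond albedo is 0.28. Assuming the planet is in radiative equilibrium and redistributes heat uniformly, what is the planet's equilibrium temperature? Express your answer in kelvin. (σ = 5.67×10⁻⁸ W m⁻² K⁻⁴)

Flux at 0.425 AU: S = 1361/0.425² = 7530 W m⁻².
Energy balance: absorbed = emitted ⇒ πR²·S(1−A) = 4πR²·σT_eq⁴, so T_eq⁴ = S(1−A)/(4σ).
T_eq = [7530 × 0.72 / (4 × 5.67×10⁻⁸)]^(1/4) = (2.39×10¹⁰)^(1/4) = 393 K.

T_eq ≈ 393 K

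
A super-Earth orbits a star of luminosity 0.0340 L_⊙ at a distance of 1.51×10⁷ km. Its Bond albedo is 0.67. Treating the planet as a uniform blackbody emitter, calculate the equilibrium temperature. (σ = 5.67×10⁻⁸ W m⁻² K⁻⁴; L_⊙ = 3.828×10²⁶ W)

d = 1.51×10⁷ km = 1.51×10¹⁰ m.
L = 0.0340 × 3.828×10²⁶ = 1.30×10²⁵ W.
Flux: S = L/(4πd²) = 1.30×10²⁵/(4π×(1.51×10¹⁰)²) = 4540 W m⁻².
Energy balance: absorbed = emitted ⇒ πR²·S(1−A) = 4πR²·σT_eq⁴, so T_eq⁴ = S(1−A)/(4σ).
T_eq = [4540 × 0.33 / (4 × 5.67×10⁻⁸)]^(1/4) = (6.61×10⁹)^(1/4) = 285 K.

T_eq ≈ 285 K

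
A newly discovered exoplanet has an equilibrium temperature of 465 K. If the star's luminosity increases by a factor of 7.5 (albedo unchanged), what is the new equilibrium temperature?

T_eq ≈ 770 K

T_eq ∝ L^(1/4) · d^(−1/2).
T′ = 465 × 7.5^(1/4) = 770 K.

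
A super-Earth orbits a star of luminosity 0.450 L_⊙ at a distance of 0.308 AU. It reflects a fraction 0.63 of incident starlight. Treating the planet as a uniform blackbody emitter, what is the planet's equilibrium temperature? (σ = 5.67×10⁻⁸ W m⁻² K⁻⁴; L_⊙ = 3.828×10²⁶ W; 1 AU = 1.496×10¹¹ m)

T_eq ≈ 320 K

d = 0.308 AU = 4.61×10¹⁰ m.
L = 0.450 × 3.828×10²⁶ = 1.72×10²⁶ W.
Flux: S = L/(4πd²) = 1.72×10²⁶/(4π×(4.61×10¹⁰)²) = 6460 W m⁻².
Energy balance: absorbed = emitted ⇒ πR²·S(1−A) = 4πR²·σT_eq⁴, so T_eq⁴ = S(1−A)/(4σ).
T_eq = [6460 × 0.37 / (4 × 5.67×10⁻⁸)]^(1/4) = (1.05×10¹⁰)^(1/4) = 320 K.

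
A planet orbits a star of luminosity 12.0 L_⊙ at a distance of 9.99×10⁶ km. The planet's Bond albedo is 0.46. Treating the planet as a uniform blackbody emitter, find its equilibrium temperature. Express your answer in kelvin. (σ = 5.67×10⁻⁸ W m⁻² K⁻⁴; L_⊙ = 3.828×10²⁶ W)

d = 9.99×10⁶ km = 9.99×10⁹ m.
L = 12.0 × 3.828×10²⁶ = 4.59×10²⁷ W.
Flux: S = L/(4πd²) = 4.59×10²⁷/(4π×(9.99×10⁹)²) = 3.66×10⁶ W m⁻².
Energy balance: absorbed = emitted ⇒ πR²·S(1−A) = 4πR²·σT_eq⁴, so T_eq⁴ = S(1−A)/(4σ).
T_eq = [3.66×10⁶ × 0.54 / (4 × 5.67×10⁻⁸)]^(1/4) = (8.72×10¹²)^(1/4) = 1720 K.

T_eq ≈ 1720 K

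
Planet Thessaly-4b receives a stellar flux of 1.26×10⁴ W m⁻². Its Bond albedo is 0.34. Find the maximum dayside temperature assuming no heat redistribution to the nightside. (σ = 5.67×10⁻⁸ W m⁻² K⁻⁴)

T_ss ≈ 619 K

With no redistribution each surface element balances locally: S(1−A) = σT⁴.
T = [1.26×10⁴ × 0.66 / 5.67×10⁻⁸]^(1/4) = (1.47×10¹¹)^(1/4) = 619 K.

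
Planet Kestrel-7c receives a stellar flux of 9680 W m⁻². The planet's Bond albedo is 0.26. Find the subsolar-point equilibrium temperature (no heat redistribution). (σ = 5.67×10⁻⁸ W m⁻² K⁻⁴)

T_ss ≈ 596 K

At the subsolar point the surface absorbs S(1−A) and emits σT⁴ per unit area — no factor of 4, since only the local patch is in balance.
T = [9680 × 0.74 / 5.67×10⁻⁸]^(1/4) = (1.26×10¹¹)^(1/4) = 596 K.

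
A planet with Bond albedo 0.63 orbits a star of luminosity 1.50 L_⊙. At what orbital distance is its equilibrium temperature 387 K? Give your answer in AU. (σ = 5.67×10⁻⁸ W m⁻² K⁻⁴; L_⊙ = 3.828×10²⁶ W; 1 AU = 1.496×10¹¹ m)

d ≈ 0.385 AU

L = 1.50 × 3.828×10²⁶ = 5.74×10²⁶ W.
From T_eq⁴ = L(1−A)/(16πσd²): d = √[L(1−A)/(16πσT_eq⁴)].
d = √[5.74×10²⁶ × 0.37 / (16π × 5.67×10⁻⁸ × (387)⁴)] = 5.76×10¹⁰ m = 0.385 AU.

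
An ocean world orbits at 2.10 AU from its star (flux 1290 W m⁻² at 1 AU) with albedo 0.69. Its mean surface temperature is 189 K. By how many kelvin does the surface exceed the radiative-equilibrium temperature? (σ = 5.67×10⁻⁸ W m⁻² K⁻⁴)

ΔT ≈ 47.6 K

S = 1290/2.10² = 292.5 W m⁻².
T_eq = [S(1−A)/(4σ)]^(1/4) = [292.5×0.31/(4×5.67×10⁻⁸)]^(1/4) = 141.4 K.
ΔT = T_surf − T_eq = 189 − 141.4.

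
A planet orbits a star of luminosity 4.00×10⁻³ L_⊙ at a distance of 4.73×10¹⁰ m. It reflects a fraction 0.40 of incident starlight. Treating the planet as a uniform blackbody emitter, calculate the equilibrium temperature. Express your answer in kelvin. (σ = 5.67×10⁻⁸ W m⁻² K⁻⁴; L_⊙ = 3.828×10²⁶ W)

T_eq ≈ 110 K

L = 4.00×10⁻³ × 3.828×10²⁶ = 1.53×10²⁴ W.
Flux: S = L/(4πd²) = 1.53×10²⁴/(4π×(4.73×10¹⁰)²) = 54.5 W m⁻².
Energy balance: absorbed = emitted ⇒ πR²·S(1−A) = 4πR²·σT_eq⁴, so T_eq⁴ = S(1−A)/(4σ).
T_eq = [54.5 × 0.60 / (4 × 5.67×10⁻⁸)]^(1/4) = (1.44×10⁸)^(1/4) = 110 K.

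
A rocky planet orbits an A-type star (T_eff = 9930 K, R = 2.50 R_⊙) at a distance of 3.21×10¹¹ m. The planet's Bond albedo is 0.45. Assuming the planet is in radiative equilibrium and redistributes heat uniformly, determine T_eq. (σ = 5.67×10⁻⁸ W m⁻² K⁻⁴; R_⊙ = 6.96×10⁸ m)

R_⋆ = 2.50 × 6.96×10⁸ = 1.74×10⁹ m.
L = 4πR_⋆²σT_⋆⁴ = 4π(1.74×10⁹)² × 5.67×10⁻⁸ × (9930)⁴ = 2.10×10²⁸ W.
S = L/(4πd²) = 1.62×10⁴ W m⁻².
Energy balance: absorbed = emitted ⇒ πR²·S(1−A) = 4πR²·σT_eq⁴, so T_eq⁴ = S(1−A)/(4σ).
T_eq = [1.62×10⁴ × 0.55 / (4 × 5.67×10⁻⁸)]^(1/4) = (3.93×10¹⁰)^(1/4) = 445 K.

T_eq ≈ 445 K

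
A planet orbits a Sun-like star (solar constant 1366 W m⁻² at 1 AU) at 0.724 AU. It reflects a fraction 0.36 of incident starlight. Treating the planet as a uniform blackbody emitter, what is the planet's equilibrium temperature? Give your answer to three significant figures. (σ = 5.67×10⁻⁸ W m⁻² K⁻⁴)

Flux at 0.724 AU: S = 1366/0.724² = 2610 W m⁻².
Energy balance: absorbed = emitted ⇒ πR²·S(1−A) = 4πR²·σT_eq⁴, so T_eq⁴ = S(1−A)/(4σ).
T_eq = [2610 × 0.64 / (4 × 5.67×10⁻⁸)]^(1/4) = (7.35×10⁹)^(1/4) = 293 K.

T_eq ≈ 293 K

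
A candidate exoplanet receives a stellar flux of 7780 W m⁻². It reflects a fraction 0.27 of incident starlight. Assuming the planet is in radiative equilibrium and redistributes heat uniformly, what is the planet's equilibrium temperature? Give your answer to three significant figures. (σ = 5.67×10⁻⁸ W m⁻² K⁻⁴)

Energy balance: absorbed = emitted ⇒ πR²·S(1−A) = 4πR²·σT_eq⁴, so T_eq⁴ = S(1−A)/(4σ).
T_eq = [7780 × 0.73 / (4 × 5.67×10⁻⁸)]^(1/4) = (2.50×10¹⁰)^(1/4) = 398 K.

T_eq ≈ 398 K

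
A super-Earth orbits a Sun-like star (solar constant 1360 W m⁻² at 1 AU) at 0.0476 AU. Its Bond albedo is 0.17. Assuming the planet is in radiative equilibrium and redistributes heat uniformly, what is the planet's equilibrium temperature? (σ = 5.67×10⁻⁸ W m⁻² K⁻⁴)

Flux at 0.0476 AU: S = 1360/0.0476² = 6.00×10⁵ W m⁻².
Energy balance: absorbed = emitted ⇒ πR²·S(1−A) = 4πR²·σT_eq⁴, so T_eq⁴ = S(1−A)/(4σ).
T_eq = [6.00×10⁵ × 0.83 / (4 × 5.67×10⁻⁸)]^(1/4) = (2.20×10¹²)^(1/4) = 1220 K.

T_eq ≈ 1220 K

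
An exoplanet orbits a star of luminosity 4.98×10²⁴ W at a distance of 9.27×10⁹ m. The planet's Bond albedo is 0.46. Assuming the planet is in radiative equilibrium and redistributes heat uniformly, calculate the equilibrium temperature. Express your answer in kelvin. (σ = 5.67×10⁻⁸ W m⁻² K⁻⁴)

T_eq ≈ 324 K

Flux: S = L/(4πd²) = 4.98×10²⁴/(4π×(9.27×10⁹)²) = 4610 W m⁻².
Energy balance: absorbed = emitted ⇒ πR²·S(1−A) = 4πR²·σT_eq⁴, so T_eq⁴ = S(1−A)/(4σ).
T_eq = [4610 × 0.54 / (4 × 5.67×10⁻⁸)]^(1/4) = (1.10×10¹⁰)^(1/4) = 324 K.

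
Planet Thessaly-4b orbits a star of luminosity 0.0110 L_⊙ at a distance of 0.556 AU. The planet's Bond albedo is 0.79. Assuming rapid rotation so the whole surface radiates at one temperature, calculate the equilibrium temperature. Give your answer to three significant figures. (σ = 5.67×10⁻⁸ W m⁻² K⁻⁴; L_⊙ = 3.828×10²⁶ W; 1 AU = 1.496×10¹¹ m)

T_eq ≈ 81.8 K

d = 0.556 AU = 8.32×10¹⁰ m.
L = 0.0110 × 3.828×10²⁶ = 4.21×10²⁴ W.
Flux: S = L/(4πd²) = 4.21×10²⁴/(4π×(8.32×10¹⁰)²) = 48.4 W m⁻².
Energy balance: absorbed = emitted ⇒ πR²·S(1−A) = 4πR²·σT_eq⁴, so T_eq⁴ = S(1−A)/(4σ).
T_eq = [48.4 × 0.21 / (4 × 5.67×10⁻⁸)]^(1/4) = (4.48×10⁷)^(1/4) = 81.8 K.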